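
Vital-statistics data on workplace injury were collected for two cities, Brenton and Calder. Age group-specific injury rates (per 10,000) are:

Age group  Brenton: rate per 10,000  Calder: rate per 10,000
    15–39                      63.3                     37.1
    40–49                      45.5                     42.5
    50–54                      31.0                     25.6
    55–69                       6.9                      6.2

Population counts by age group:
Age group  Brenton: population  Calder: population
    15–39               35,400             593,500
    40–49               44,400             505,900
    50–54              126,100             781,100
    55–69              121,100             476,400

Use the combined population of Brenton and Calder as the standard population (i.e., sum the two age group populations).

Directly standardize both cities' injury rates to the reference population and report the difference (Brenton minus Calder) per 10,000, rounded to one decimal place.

8.7

Combined standard total = 2,683,900; weights = 0.2343, 0.2050, 0.3380, 0.2226.
Brenton: 0.2343×63.3 + 0.2050×45.5 + 0.3380×31.0 + 0.2226×6.9 = 36.1764 per 10,000.
Calder: 0.2343×37.1 + 0.2050×42.5 + 0.3380×25.6 + 0.2226×6.2 = 27.4409 per 10,000.
Difference = 36.1764 − 27.4409 = 8.7355.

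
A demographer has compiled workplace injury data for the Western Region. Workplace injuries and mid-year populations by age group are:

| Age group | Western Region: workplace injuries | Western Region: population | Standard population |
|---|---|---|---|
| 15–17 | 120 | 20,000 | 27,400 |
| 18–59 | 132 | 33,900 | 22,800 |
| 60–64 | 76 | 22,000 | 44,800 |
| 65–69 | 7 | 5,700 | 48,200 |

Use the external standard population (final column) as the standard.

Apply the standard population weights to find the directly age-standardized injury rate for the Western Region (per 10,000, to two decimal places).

32.62

Age-specific rates per 10,000 for the Western Region: 60.00, 38.94, 34.55, 12.28.
Standard total = 143,200; weights = 0.1913, 0.1592, 0.3128, 0.3366.
Standardized rate: 0.1913×60.00 + 0.1592×38.94 + 0.3128×34.55 + 0.3366×12.28 = 32.6212 per 10,000.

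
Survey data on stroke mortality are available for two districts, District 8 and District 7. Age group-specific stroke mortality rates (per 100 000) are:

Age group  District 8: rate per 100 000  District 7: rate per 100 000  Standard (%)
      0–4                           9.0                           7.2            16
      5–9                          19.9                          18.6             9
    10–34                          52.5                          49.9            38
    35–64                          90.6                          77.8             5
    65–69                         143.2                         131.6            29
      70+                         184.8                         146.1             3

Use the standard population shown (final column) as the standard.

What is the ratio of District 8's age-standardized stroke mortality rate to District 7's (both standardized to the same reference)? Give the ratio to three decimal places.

1.096

Standard weights: 0.16, 0.09, 0.38, 0.05, 0.29, 0.03.
District 8: 0.1600×9.0 + 0.0900×19.9 + 0.3800×52.5 + 0.0500×90.6 + 0.2900×143.2 + 0.0300×184.8 = 74.7830 per 100 000.
District 7: 0.1600×7.2 + 0.0900×18.6 + 0.3800×49.9 + 0.0500×77.8 + 0.2900×131.6 + 0.0300×146.1 = 68.2250 per 100 000.
Ratio = 74.7830 ÷ 68.2250 = 1.09612.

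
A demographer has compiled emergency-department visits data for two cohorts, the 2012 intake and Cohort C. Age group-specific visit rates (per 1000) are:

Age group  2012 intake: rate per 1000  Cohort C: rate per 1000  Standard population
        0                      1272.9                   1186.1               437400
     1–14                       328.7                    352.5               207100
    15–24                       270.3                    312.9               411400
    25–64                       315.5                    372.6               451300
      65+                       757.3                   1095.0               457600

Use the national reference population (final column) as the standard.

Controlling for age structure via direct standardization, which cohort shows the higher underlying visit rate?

Standard total = 1964800; weights = 0.2226, 0.1054, 0.2094, 0.2297, 0.2329.
The 2012 intake: 0.2226×1272.9 + 0.1054×328.7 + 0.2094×270.3 + 0.2297×315.5 + 0.2329×757.3 = 623.4565 per 1000.
Cohort C: 0.2226×1186.1 + 0.1054×352.5 + 0.2094×312.9 + 0.2297×372.6 + 0.2329×1095.0 = 707.3271 per 1000.

Cohort C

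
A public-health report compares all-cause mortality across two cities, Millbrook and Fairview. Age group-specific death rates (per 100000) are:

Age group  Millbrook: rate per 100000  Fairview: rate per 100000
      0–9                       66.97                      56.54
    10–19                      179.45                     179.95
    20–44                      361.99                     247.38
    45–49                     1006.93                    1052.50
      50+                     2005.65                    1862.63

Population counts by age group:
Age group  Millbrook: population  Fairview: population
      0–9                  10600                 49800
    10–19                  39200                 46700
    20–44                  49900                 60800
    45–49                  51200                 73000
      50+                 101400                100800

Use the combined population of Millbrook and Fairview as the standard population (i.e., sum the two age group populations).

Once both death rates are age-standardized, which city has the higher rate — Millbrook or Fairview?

Millbrook

Combined standard total = 583400; weights = 0.1035, 0.1472, 0.1897, 0.2129, 0.3466.
Millbrook: 0.1035×66.97 + 0.1472×179.45 + 0.1897×361.99 + 0.2129×1006.93 + 0.3466×2005.65 = 1011.5447 per 100000.
Fairview: 0.1035×56.54 + 0.1472×179.95 + 0.1897×247.38 + 0.2129×1052.50 + 0.3466×1862.63 = 948.9235 per 100000.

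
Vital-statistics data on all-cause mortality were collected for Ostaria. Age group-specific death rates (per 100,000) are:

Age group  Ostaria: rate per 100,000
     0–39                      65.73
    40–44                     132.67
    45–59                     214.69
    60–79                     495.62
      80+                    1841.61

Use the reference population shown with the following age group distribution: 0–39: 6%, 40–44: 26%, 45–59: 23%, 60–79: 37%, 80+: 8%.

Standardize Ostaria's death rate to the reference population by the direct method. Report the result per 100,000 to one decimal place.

Standard weights: 0.06, 0.26, 0.23, 0.37, 0.08.
Standardized rate: 0.0600×65.73 + 0.2600×132.67 + 0.2300×214.69 + 0.3700×495.62 + 0.0800×1841.61 = 418.5249 per 100,000.

418.5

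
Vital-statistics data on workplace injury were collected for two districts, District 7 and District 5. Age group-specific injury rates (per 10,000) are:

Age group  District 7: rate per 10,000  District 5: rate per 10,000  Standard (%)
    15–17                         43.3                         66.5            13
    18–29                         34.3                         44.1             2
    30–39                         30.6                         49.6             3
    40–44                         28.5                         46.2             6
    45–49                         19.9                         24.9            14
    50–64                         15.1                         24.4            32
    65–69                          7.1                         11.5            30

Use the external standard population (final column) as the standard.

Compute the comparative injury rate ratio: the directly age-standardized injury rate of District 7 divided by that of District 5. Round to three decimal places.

0.655

Standard weights: 0.13, 0.02, 0.03, 0.06, 0.14, 0.32, 0.30.
District 7: 0.1300×43.3 + 0.0200×34.3 + 0.0300×30.6 + 0.0600×28.5 + 0.1400×19.9 + 0.3200×15.1 + 0.3000×7.1 = 18.6910 per 10,000.
District 5: 0.1300×66.5 + 0.0200×44.1 + 0.0300×49.6 + 0.0600×46.2 + 0.1400×24.9 + 0.3200×24.4 + 0.3000×11.5 = 28.5310 per 10,000.
Ratio = 18.6910 ÷ 28.5310 = 0.65511.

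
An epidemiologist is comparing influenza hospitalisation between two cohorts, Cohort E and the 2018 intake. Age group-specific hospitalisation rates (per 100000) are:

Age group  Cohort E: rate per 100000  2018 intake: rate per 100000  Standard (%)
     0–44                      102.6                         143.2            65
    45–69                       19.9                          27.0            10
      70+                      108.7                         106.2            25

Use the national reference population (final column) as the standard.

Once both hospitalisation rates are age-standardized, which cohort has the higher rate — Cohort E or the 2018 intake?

Standard weights: 0.65, 0.10, 0.25.
Cohort E: 0.6500×102.6 + 0.1000×19.9 + 0.2500×108.7 = 95.8550 per 100000.
The 2018 intake: 0.6500×143.2 + 0.1000×27.0 + 0.2500×106.2 = 122.3300 per 100000.

2018 intake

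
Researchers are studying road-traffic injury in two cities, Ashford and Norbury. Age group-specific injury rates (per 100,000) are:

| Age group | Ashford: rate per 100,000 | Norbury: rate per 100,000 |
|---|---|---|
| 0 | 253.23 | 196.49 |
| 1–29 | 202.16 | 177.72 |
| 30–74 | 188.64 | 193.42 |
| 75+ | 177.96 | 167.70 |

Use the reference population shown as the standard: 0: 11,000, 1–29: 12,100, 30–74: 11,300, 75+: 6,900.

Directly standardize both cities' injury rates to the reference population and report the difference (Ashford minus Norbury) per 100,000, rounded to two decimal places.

Standard total = 41,300; weights = 0.2663, 0.2930, 0.2736, 0.1671.
Ashford: 0.2663×253.23 + 0.2930×202.16 + 0.2736×188.64 + 0.1671×177.96 = 208.0199 per 100,000.
Norbury: 0.2663×196.49 + 0.2930×177.72 + 0.2736×193.42 + 0.1671×167.70 = 185.3409 per 100,000.
Difference = 208.0199 − 185.3409 = 22.6790.

22.68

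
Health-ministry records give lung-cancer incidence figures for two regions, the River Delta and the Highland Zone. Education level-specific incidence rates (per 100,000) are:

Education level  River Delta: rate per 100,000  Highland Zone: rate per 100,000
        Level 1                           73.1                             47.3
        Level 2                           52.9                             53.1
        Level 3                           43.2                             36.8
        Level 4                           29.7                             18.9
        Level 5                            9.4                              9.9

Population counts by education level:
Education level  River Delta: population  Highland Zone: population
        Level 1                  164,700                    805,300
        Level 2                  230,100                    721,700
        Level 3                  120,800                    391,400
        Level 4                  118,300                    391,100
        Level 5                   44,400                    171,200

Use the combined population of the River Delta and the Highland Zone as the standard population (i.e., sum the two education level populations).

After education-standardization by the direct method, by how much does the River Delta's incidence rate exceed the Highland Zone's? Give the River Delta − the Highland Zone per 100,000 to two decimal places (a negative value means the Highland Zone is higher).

10.61

Combined standard total = 3,159,000; weights = 0.3071, 0.3013, 0.1621, 0.1613, 0.0682.
The River Delta: 0.3071×73.1 + 0.3013×52.9 + 0.1621×43.2 + 0.1613×29.7 + 0.0682×9.4 = 50.8199 per 100,000.
The Highland Zone: 0.3071×47.3 + 0.3013×53.1 + 0.1621×36.8 + 0.1613×18.9 + 0.0682×9.9 = 40.2129 per 100,000.
Difference = 50.8199 − 40.2129 = 10.6070.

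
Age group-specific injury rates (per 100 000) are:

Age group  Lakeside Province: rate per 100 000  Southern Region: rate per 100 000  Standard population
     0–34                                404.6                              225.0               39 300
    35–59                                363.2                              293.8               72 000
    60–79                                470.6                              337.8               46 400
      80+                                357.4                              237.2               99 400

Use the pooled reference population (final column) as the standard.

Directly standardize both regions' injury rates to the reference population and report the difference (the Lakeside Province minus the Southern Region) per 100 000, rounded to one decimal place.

Standard total = 257 100; weights = 0.1529, 0.2800, 0.1805, 0.3866.
The Lakeside Province: 0.1529×404.6 + 0.2800×363.2 + 0.1805×470.6 + 0.3866×357.4 = 386.6689 per 100 000.
The Southern Region: 0.1529×225.0 + 0.2800×293.8 + 0.1805×337.8 + 0.3866×237.2 = 269.3415 per 100 000.
Difference = 386.6689 − 269.3415 = 117.3274.

117.3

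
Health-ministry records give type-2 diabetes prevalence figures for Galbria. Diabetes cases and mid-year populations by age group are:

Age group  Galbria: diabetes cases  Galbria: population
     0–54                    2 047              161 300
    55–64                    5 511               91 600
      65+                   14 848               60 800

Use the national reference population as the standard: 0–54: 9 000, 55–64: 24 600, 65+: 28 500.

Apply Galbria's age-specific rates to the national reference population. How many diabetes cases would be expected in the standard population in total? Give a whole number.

8554

Age-specific rates per 1 000 for Galbria: 12.691, 60.164, 244.211.
Expected diabetes cases = Σ (standard pop × age-specific rate ÷ 1 000)
= 9 000×12.691/1 000 + 24 600×60.164/1 000 + 28 500×244.211/1 000
= 114.22 + 1480.03 + 6960.00 = 8554.24.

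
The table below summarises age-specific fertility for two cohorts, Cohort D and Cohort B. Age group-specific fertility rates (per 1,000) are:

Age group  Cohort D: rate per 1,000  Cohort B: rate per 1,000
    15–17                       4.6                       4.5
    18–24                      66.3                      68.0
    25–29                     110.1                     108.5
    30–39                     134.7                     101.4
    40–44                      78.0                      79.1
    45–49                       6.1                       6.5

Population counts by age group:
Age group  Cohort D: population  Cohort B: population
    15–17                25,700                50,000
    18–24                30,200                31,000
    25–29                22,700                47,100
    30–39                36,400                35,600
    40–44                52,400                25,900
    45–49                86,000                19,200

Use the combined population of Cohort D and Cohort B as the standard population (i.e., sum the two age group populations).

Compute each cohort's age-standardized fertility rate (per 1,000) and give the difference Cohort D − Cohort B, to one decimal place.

4.9

Combined standard total = 462,200; weights = 0.1638, 0.1324, 0.1510, 0.1558, 0.1694, 0.2276.
Cohort D: 0.1638×4.6 + 0.1324×66.3 + 0.1510×110.1 + 0.1558×134.7 + 0.1694×78.0 + 0.2276×6.1 = 61.7444 per 1,000.
Cohort B: 0.1638×4.5 + 0.1324×68.0 + 0.1510×108.5 + 0.1558×101.4 + 0.1694×79.1 + 0.2276×6.5 = 56.8016 per 1,000.
Difference = 61.7444 − 56.8016 = 4.9429.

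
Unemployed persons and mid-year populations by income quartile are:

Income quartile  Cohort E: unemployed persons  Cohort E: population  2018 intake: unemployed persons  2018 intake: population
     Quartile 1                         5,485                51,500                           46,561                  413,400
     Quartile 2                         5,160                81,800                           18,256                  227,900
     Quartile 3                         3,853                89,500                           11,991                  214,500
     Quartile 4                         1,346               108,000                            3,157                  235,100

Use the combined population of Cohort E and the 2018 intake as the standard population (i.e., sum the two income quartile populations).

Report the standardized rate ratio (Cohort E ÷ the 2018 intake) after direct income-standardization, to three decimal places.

0.875

Income-specific rates per 1,000 for Cohort E: 106.505, 63.081, 43.050, 12.463.
For the 2018 intake: 112.629, 80.105, 55.902, 13.428.
Combined standard total = 1,421,700; weights = 0.3270, 0.2178, 0.2138, 0.2413.
Cohort E: 0.3270×106.505 + 0.2178×63.081 + 0.2138×43.050 + 0.2413×12.463 = 60.7818 per 1,000.
The 2018 intake: 0.3270×112.629 + 0.2178×80.105 + 0.2138×55.902 + 0.2413×13.428 = 69.4742 per 1,000.
Ratio = 60.7818 ÷ 69.4742 = 0.87488.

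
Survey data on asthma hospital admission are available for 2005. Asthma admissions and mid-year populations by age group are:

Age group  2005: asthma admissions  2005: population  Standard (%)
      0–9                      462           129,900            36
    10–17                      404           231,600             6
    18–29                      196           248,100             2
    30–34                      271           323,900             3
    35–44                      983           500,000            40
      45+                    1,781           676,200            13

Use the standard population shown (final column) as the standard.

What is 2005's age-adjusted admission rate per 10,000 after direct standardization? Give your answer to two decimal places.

25.55

Age-specific rates per 10,000 for 2005: 35.57, 17.44, 7.90, 8.37, 19.66, 26.34.
Standard weights: 0.36, 0.06, 0.02, 0.03, 0.40, 0.13.
Standardized rate: 0.3600×35.57 + 0.0600×17.44 + 0.0200×7.90 + 0.0300×8.37 + 0.4000×19.66 + 0.1300×26.34 = 25.5473 per 10,000.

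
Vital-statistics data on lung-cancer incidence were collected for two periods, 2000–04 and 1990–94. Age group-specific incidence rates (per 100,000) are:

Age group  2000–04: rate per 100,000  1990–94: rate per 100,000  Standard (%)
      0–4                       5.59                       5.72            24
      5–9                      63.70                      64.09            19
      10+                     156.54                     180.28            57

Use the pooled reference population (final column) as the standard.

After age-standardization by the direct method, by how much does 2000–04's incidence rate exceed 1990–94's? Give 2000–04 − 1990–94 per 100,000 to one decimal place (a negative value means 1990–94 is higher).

-13.6

Standard weights: 0.24, 0.19, 0.57.
2000–04: 0.2400×5.59 + 0.1900×63.70 + 0.5700×156.54 = 102.6724 per 100,000.
1990–94: 0.2400×5.72 + 0.1900×64.09 + 0.5700×180.28 = 116.3095 per 100,000.
Difference = 102.6724 − 116.3095 = -13.6371.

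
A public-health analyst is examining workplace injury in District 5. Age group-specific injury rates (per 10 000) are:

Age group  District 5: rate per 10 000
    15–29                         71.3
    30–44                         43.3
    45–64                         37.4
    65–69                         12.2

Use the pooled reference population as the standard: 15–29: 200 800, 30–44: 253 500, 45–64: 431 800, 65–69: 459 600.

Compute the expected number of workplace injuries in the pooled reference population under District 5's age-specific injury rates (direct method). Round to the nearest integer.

4705

Expected workplace injuries = Σ (standard pop × age-specific rate ÷ 10 000)
= 200 800×71.3/10 000 + 253 500×43.3/10 000 + 431 800×37.4/10 000 + 459 600×12.2/10 000
= 1431.70 + 1097.65 + 1614.93 + 560.71 = 4705.00.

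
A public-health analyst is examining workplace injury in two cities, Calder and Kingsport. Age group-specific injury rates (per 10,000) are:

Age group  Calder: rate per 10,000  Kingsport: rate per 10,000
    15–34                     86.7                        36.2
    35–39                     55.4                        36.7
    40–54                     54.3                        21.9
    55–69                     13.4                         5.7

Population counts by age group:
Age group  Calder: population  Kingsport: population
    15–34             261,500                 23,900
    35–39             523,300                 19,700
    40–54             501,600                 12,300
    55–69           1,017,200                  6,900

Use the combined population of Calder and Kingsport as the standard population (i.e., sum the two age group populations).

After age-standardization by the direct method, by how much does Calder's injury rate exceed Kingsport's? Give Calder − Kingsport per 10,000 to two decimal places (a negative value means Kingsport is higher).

20.75

Combined standard total = 2,366,400; weights = 0.1206, 0.2295, 0.2172, 0.4328.
Calder: 0.1206×86.7 + 0.2295×55.4 + 0.2172×54.3 + 0.4328×13.4 = 40.7598 per 10,000.
Kingsport: 0.1206×36.2 + 0.2295×36.7 + 0.2172×21.9 + 0.4328×5.7 = 20.0099 per 10,000.
Difference = 40.7598 − 20.0099 = 20.7500.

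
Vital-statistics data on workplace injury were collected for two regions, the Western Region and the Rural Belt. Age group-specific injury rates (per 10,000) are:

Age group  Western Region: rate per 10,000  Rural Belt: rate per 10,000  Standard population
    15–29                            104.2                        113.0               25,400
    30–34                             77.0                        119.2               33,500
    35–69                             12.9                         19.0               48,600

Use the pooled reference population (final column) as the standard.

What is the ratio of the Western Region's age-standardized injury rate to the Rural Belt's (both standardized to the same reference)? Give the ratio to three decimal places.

Standard total = 107,500; weights = 0.2363, 0.3116, 0.4521.
The Western Region: 0.2363×104.2 + 0.3116×77.0 + 0.4521×12.9 = 54.4476 per 10,000.
The Rural Belt: 0.2363×113.0 + 0.3116×119.2 + 0.4521×19.0 = 72.4353 per 10,000.
Ratio = 54.4476 ÷ 72.4353 = 0.75167.

0.752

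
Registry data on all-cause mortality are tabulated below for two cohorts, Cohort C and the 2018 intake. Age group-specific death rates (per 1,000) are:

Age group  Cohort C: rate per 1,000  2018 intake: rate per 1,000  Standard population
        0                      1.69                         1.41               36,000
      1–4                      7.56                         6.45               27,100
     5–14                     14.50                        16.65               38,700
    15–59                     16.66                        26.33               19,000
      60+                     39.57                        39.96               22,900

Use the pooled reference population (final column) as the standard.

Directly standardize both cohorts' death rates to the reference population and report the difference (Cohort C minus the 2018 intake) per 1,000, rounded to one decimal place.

Standard total = 143,700; weights = 0.2505, 0.1886, 0.2693, 0.1322, 0.1594.
Cohort C: 0.2505×1.69 + 0.1886×7.56 + 0.2693×14.50 + 0.1322×16.66 + 0.1594×39.57 = 14.2628 per 1,000.
The 2018 intake: 0.2505×1.41 + 0.1886×6.45 + 0.2693×16.65 + 0.1322×26.33 + 0.1594×39.96 = 15.9030 per 1,000.
Difference = 14.2628 − 15.9030 = -1.6403.

-1.6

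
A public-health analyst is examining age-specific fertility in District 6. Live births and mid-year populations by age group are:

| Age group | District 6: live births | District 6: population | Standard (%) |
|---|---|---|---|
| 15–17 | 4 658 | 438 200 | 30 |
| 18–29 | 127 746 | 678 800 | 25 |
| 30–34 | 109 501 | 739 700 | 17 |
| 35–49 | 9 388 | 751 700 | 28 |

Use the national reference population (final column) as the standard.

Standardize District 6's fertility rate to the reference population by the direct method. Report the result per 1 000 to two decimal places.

78.90

Age-specific rates per 1 000 for District 6: 10.630, 188.194, 148.034, 12.489.
Standard weights: 0.30, 0.25, 0.17, 0.28.
Standardized rate: 0.3000×10.630 + 0.2500×188.194 + 0.1700×148.034 + 0.2800×12.489 = 78.9002 per 1 000.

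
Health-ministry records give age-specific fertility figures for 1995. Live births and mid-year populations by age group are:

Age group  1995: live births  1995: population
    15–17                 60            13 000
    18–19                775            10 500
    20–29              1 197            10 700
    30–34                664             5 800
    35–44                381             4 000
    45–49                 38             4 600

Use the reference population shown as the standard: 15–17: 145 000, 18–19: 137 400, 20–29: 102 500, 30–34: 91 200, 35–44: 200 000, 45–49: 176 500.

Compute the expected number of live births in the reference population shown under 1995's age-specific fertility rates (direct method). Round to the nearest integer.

Age-specific rates per 1 000 for 1995: 4.615, 73.810, 111.869, 114.483, 95.250, 8.261.
Expected live births = Σ (standard pop × age-specific rate ÷ 1 000)
= 145 000×4.615/1 000 + 137 400×73.810/1 000 + 102 500×111.869/1 000 + 91 200×114.483/1 000 + 200 000×95.250/1 000 + 176 500×8.261/1 000
= 669.23 + 10141.43 + 11466.59 + 10440.83 + 19050.00 + 1458.04 = 53226.12.

53226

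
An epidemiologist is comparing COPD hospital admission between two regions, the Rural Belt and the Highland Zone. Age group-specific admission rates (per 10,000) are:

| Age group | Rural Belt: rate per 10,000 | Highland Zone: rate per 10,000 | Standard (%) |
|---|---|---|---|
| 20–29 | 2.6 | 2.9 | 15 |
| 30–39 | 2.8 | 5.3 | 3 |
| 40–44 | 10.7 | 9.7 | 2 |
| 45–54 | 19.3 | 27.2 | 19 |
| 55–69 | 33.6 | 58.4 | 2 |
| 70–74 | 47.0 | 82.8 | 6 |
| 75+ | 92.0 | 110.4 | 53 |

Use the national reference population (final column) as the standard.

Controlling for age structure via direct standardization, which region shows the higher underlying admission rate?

Standard weights: 0.15, 0.03, 0.02, 0.19, 0.02, 0.06, 0.53.
The Rural Belt: 0.1500×2.6 + 0.0300×2.8 + 0.0200×10.7 + 0.1900×19.3 + 0.0200×33.6 + 0.0600×47.0 + 0.5300×92.0 = 56.6070 per 10,000.
The Highland Zone: 0.1500×2.9 + 0.0300×5.3 + 0.0200×9.7 + 0.1900×27.2 + 0.0200×58.4 + 0.0600×82.8 + 0.5300×110.4 = 70.6040 per 10,000.

Highland Zone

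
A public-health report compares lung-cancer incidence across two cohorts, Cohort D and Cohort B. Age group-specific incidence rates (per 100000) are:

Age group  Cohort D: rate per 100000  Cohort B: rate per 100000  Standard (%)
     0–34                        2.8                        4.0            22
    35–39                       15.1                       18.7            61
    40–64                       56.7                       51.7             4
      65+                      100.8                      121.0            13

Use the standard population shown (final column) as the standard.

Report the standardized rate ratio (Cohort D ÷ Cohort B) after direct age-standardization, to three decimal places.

0.838

Standard weights: 0.22, 0.61, 0.04, 0.13.
Cohort D: 0.2200×2.8 + 0.6100×15.1 + 0.0400×56.7 + 0.1300×100.8 = 25.1990 per 100000.
Cohort B: 0.2200×4.0 + 0.6100×18.7 + 0.0400×51.7 + 0.1300×121.0 = 30.0850 per 100000.
Ratio = 25.1990 ÷ 30.0850 = 0.83759.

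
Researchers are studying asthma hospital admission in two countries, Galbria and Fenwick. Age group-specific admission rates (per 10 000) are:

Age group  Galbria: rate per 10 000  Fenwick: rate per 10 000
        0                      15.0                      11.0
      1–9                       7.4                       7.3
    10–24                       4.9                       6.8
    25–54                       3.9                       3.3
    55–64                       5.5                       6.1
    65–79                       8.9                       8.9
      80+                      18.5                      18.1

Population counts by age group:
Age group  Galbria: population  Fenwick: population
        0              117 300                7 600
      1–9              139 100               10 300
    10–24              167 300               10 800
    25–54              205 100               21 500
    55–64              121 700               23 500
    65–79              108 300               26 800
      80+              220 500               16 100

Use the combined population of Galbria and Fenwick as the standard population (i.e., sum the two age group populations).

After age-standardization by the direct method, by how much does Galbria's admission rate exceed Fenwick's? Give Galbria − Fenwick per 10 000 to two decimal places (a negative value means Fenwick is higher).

Combined standard total = 1 195 900; weights = 0.1044, 0.1249, 0.1489, 0.1895, 0.1214, 0.1130, 0.1978.
Galbria: 0.1044×15.0 + 0.1249×7.4 + 0.1489×4.9 + 0.1895×3.9 + 0.1214×5.5 + 0.1130×8.9 + 0.1978×18.5 = 9.2931 per 10 000.
Fenwick: 0.1044×11.0 + 0.1249×7.3 + 0.1489×6.8 + 0.1895×3.3 + 0.1214×6.1 + 0.1130×8.9 + 0.1978×18.1 = 9.0258 per 10 000.
Difference = 9.2931 − 9.0258 = 0.2673.

0.27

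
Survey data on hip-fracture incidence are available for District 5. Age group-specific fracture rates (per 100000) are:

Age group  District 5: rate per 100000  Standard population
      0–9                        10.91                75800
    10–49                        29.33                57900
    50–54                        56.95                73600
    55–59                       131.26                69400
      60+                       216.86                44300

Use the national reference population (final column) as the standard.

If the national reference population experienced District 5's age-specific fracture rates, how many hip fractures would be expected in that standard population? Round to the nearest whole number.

Expected hip fractures = Σ (standard pop × age-specific rate ÷ 100000)
= 75800×10.91/100000 + 57900×29.33/100000 + 73600×56.95/100000 + 69400×131.26/100000 + 44300×216.86/100000
= 8.27 + 16.98 + 41.92 + 91.09 + 96.07 = 254.33.

254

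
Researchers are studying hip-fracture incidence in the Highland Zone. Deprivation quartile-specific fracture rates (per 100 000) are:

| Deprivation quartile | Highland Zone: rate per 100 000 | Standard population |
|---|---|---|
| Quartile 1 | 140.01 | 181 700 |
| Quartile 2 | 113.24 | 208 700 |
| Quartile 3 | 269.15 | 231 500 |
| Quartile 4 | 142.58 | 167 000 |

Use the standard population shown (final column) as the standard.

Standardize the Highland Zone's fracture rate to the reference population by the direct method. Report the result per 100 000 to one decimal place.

Standard total = 788 900; weights = 0.2303, 0.2645, 0.2934, 0.2117.
Standardized rate: 0.2303×140.01 + 0.2645×113.24 + 0.2934×269.15 + 0.2117×142.58 = 171.3678 per 100 000.

171.4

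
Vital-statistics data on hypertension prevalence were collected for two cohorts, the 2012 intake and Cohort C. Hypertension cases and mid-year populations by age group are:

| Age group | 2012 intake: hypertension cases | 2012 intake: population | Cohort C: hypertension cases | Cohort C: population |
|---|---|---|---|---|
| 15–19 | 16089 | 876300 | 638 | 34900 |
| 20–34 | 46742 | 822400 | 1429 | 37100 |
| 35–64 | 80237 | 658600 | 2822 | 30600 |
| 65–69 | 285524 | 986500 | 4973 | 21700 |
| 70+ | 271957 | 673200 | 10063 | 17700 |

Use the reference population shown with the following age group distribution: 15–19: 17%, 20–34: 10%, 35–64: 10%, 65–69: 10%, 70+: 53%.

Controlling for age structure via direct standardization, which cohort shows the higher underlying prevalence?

Cohort C

Age-specific rates per 1000 for the 2012 intake: 18.360, 56.836, 121.830, 289.431, 403.977.
For Cohort C: 18.281, 38.518, 92.222, 229.171, 568.531.
Standard weights: 0.17, 0.10, 0.10, 0.10, 0.53.
The 2012 intake: 0.1700×18.360 + 0.1000×56.836 + 0.1000×121.830 + 0.1000×289.431 + 0.5300×403.977 = 264.0385 per 1000.
Cohort C: 0.1700×18.281 + 0.1000×38.518 + 0.1000×92.222 + 0.1000×229.171 + 0.5300×568.531 = 340.4202 per 1000.
The crude rates (174.40 vs 140.32) would put the 2012 intake higher, but that reflects its age composition; once standardized to a common age structure, Cohort C has the higher underlying rate.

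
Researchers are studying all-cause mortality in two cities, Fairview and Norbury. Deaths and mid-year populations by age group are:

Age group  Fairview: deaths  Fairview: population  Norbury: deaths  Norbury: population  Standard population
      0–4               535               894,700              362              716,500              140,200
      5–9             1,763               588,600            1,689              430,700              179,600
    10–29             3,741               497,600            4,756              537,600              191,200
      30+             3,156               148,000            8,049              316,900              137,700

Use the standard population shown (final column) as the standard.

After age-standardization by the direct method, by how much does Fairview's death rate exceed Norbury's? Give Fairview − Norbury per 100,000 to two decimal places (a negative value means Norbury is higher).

-149.30

Age-specific rates per 100,000 for Fairview: 59.80, 299.52, 751.81, 2132.43.
For Norbury: 50.52, 392.15, 884.67, 2539.92.
Standard total = 648,700; weights = 0.2161, 0.2769, 0.2947, 0.2123.
Fairview: 0.2161×59.80 + 0.2769×299.52 + 0.2947×751.81 + 0.2123×2132.43 = 770.0937 per 100,000.
Norbury: 0.2161×50.52 + 0.2769×392.15 + 0.2947×884.67 + 0.2123×2539.92 = 919.3927 per 100,000.
Difference = 770.0937 − 919.3927 = -149.2990.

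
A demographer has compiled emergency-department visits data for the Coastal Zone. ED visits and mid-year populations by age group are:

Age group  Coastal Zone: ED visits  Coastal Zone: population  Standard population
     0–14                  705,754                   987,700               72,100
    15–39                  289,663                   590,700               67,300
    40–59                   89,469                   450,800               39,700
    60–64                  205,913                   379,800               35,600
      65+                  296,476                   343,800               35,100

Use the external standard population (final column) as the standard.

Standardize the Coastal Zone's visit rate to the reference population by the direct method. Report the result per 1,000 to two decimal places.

568.33

Age-specific rates per 1,000 for the Coastal Zone: 714.543, 490.372, 198.467, 542.162, 862.350.
Standard total = 249,800; weights = 0.2886, 0.2694, 0.1589, 0.1425, 0.1405.
Standardized rate: 0.2886×714.543 + 0.2694×490.372 + 0.1589×198.467 + 0.1425×542.162 + 0.1405×862.350 = 568.3315 per 1,000.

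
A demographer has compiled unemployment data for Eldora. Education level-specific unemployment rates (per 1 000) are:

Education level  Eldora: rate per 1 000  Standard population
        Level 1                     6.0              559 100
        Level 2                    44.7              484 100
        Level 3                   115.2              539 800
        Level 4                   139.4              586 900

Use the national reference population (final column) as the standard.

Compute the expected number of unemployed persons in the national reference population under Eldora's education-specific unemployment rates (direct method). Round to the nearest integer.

Expected unemployed persons = Σ (standard pop × education-specific rate ÷ 1 000)
= 559 100×6.0/1 000 + 484 100×44.7/1 000 + 539 800×115.2/1 000 + 586 900×139.4/1 000
= 3354.60 + 21639.27 + 62184.96 + 81813.86 = 168992.69.

168993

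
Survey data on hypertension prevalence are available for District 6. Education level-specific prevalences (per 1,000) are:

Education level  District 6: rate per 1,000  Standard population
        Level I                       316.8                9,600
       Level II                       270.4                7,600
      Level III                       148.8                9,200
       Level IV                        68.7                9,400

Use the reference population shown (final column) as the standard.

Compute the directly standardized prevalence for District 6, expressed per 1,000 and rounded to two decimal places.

198.63

Standard total = 35,800; weights = 0.2682, 0.2123, 0.2570, 0.2626.
Standardized rate: 0.2682×316.8 + 0.2123×270.4 + 0.2570×148.8 + 0.2626×68.7 = 198.6330 per 1,000.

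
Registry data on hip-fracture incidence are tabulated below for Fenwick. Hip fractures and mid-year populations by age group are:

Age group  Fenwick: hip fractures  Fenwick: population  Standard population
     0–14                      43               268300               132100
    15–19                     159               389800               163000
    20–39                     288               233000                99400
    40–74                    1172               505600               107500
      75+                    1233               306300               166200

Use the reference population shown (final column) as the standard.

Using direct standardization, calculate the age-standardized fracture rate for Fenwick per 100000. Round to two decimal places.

168.92

Age-specific rates per 100000 for Fenwick: 16.03, 40.79, 123.61, 231.80, 402.55.
Standard total = 668200; weights = 0.1977, 0.2439, 0.1488, 0.1609, 0.2487.
Standardized rate: 0.1977×16.03 + 0.2439×40.79 + 0.1488×123.61 + 0.1609×231.80 + 0.2487×402.55 = 168.9231 per 100000.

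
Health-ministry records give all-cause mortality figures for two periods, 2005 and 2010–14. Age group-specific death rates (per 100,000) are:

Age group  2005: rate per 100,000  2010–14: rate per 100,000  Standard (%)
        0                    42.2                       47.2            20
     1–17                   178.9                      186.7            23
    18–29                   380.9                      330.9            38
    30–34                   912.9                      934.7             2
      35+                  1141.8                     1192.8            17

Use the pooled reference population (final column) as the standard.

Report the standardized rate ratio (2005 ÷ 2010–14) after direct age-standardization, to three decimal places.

Standard weights: 0.20, 0.23, 0.38, 0.02, 0.17.
2005: 0.2000×42.2 + 0.2300×178.9 + 0.3800×380.9 + 0.0200×912.9 + 0.1700×1141.8 = 406.6930 per 100,000.
2010–14: 0.2000×47.2 + 0.2300×186.7 + 0.3800×330.9 + 0.0200×934.7 + 0.1700×1192.8 = 399.5930 per 100,000.
Ratio = 406.6930 ÷ 399.5930 = 1.01777.

1.018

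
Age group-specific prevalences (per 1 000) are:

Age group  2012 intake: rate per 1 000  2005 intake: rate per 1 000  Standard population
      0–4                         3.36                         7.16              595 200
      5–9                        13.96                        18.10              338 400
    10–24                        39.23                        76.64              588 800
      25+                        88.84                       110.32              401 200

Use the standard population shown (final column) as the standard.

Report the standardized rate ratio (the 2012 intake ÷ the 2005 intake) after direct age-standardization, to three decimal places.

0.656

Standard total = 1 923 600; weights = 0.3094, 0.1759, 0.3061, 0.2086.
The 2012 intake: 0.3094×3.36 + 0.1759×13.96 + 0.3061×39.23 + 0.2086×88.84 = 34.0326 per 1 000.
The 2005 intake: 0.3094×7.16 + 0.1759×18.10 + 0.3061×76.64 + 0.2086×110.32 = 51.8677 per 1 000.
Ratio = 34.0326 ÷ 51.8677 = 0.65614.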